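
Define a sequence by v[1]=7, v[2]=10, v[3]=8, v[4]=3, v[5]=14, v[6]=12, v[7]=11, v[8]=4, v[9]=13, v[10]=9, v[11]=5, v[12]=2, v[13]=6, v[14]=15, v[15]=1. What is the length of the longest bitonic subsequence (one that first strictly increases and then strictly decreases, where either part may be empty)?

inc[i] = longest strictly increasing subsequence ending at i; dec[i] = longest strictly decreasing subsequence starting at i:
i:      1  2  3  4  5  6  7  8  9 10 11 12 13 14 15
v[i]:   7 10  8  3 14 12 11  4 13  9  5  2  6 15  1
inc:    1  2  2  1  3  3  3  2  4  3  3  1  4  5  1
dec:    4  5  4  3  7  6  5  3  5  4  3  2  2  2  1
Best peak at i=5 (value 14): inc=3, dec=7, length 3+7−1 = 9.

9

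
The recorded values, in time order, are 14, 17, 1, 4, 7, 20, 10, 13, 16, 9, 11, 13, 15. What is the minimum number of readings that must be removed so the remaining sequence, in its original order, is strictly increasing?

6

Fewest deletions = n − (longest strictly increasing subsequence).
Patience tails:
14 → extends → [14]
17 → extends → [14, 17]
1 → replaces 14 → [1, 17]
4 → replaces 17 → [1, 4]
7 → extends → [1, 4, 7]
20 → extends → [1, 4, 7, 20]
10 → replaces 20 → [1, 4, 7, 10]
13 → extends → [1, 4, 7, 10, 13]
16 → extends → [1, 4, 7, 10, 13, 16]
9 → replaces 10 → [1, 4, 7, 9, 13, 16]
11 → replaces 13 → [1, 4, 7, 9, 11, 16]
13 → replaces 16 → [1, 4, 7, 9, 11, 13]
15 → extends → [1, 4, 7, 9, 11, 13, 15]
Longest strictly increasing subsequence has length 7, so deletions = 13 − 7 = 6.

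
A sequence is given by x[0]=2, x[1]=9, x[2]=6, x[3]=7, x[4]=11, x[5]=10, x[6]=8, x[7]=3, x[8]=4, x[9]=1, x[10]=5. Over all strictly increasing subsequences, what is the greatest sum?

Let S[i] be the best sum of a strictly increasing subsequence ending at i:
i:      0  1  2  3  4  5  6  7  8  9 10
x[i]:   2  9  6  7 11 10  8  3  4  1  5
S:      2 11  8 15 26 25 23  5  9  1 14
Maximum is 26 (e.g. 2 + 6 + 7 + 11).

26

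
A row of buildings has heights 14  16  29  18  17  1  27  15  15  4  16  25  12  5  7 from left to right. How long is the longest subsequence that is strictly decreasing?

6

Let dp[i] be the longest strictly decreasing subsequence ending at i:
i:      1  2  3  4  5  6  7  8  9 10 11 12 13 14 15
a[i]:  14 16 29 18 17  1 27 15 15  4 16 25 12  5  7
dp:     1  1  1  2  3  4  2  4  4  5  4  3  5  6  6
Maximum is 6.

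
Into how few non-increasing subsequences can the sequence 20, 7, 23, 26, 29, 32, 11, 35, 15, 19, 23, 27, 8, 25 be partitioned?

The minimum number of non-increasing subsequences covering a sequence equals the length of its longest strictly increasing subsequence.
LIS length is 6 (e.g. 20, 23, 26, 29, 32, 35), so 6 piles are needed.

6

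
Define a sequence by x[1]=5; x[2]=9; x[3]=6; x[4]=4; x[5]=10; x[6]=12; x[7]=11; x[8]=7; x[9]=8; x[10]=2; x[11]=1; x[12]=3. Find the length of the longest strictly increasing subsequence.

Track the smallest tail for each achievable length (strict):
5 → extends → [5]
9 → extends → [5, 9]
6 → replaces 9 → [5, 6]
4 → replaces 5 → [4, 6]
10 → extends → [4, 6, 10]
12 → extends → [4, 6, 10, 12]
11 → replaces 12 → [4, 6, 10, 11]
7 → replaces 10 → [4, 6, 7, 11]
8 → replaces 11 → [4, 6, 7, 8]
2 → replaces 4 → [2, 6, 7, 8]
1 → replaces 2 → [1, 6, 7, 8]
3 → replaces 6 → [1, 3, 7, 8]
Four tails, so the longest strictly increasing subsequence has length 4 (e.g. 5, 9, 10, 12).

4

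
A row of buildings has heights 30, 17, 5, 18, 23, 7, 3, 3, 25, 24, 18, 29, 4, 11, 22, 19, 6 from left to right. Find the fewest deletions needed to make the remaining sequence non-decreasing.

Fewest deletions = n − (longest non-decreasing subsequence).
i:      1  2  3  4  5  6  7  8  9 10 11 12 13 14 15 16 17
a[i]:  30 17  5 18 23  7  3  3 25 24 18 29  4 11 22 19  6
dp:     1  1  1  2  3  2  1  2  4  4  3  5  3  4  5  5  4
max dp = 5, so deletions = 17 − 5 = 12.

12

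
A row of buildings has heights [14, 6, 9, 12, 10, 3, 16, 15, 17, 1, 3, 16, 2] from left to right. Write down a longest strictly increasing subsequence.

Patience tails give the LIS length; then backtrack through the dp parents:
14 → extends → [14]
6 → replaces 14 → [6]
9 → extends → [6, 9]
12 → extends → [6, 9, 12]
10 → replaces 12 → [6, 9, 10]
3 → replaces 6 → [3, 9, 10]
16 → extends → [3, 9, 10, 16]
15 → replaces 16 → [3, 9, 10, 15]
17 → extends → [3, 9, 10, 15, 17]
1 → replaces 3 → [1, 9, 10, 15, 17]
3 → replaces 9 → [1, 3, 10, 15, 17]
16 → replaces 17 → [1, 3, 10, 15, 16]
2 → replaces 3 → [1, 2, 10, 15, 16]
Length 5; one witness is 6, 9, 12, 16, 17.

6, 9, 12, 16, 17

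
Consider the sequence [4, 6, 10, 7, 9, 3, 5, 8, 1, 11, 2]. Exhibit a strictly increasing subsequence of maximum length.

Patience tails give the LIS length; then backtrack through the dp parents:
4 → extends → [4]
6 → extends → [4, 6]
10 → extends → [4, 6, 10]
7 → replaces 10 → [4, 6, 7]
9 → extends → [4, 6, 7, 9]
3 → replaces 4 → [3, 6, 7, 9]
5 → replaces 6 → [3, 5, 7, 9]
8 → replaces 9 → [3, 5, 7, 8]
1 → replaces 3 → [1, 5, 7, 8]
11 → extends → [1, 5, 7, 8, 11]
2 → replaces 5 → [1, 2, 7, 8, 11]
Length 5; one witness is 4, 6, 7, 9, 11.

4, 6, 7, 9, 11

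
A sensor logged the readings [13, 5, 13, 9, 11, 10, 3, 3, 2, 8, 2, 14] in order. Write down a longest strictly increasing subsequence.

5, 9, 11, 14

Patience tails give the LIS length; then backtrack through the dp parents:
13 → extends → [13]
5 → replaces 13 → [5]
13 → extends → [5, 13]
9 → replaces 13 → [5, 9]
11 → extends → [5, 9, 11]
10 → replaces 11 → [5, 9, 10]
3 → replaces 5 → [3, 9, 10]
3 → already a tail → [3, 9, 10]
2 → replaces 3 → [2, 9, 10]
8 → replaces 9 → [2, 8, 10]
2 → already a tail → [2, 8, 10]
14 → extends → [2, 8, 10, 14]
Length 4; one witness is 5, 9, 11, 14.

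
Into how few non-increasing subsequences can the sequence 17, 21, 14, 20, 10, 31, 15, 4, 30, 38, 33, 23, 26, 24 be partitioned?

4

The minimum number of non-increasing subsequences covering a sequence equals the length of its longest strictly increasing subsequence.
LIS length is 4 (e.g. 17, 21, 31, 38), so 4 piles are needed.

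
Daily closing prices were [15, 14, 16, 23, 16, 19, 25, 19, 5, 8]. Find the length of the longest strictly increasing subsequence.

4

Let dp[i] be the length of the longest such subsequence ending at index i:
i:      1  2  3  4  5  6  7  8  9 10
a[i]:  15 14 16 23 16 19 25 19  5  8
dp:     1  1  2  3  2  3  4  3  1  2
Maximum dp value is 4.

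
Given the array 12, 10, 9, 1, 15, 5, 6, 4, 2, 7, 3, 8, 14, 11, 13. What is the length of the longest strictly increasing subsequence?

7

Track the smallest tail for each achievable length (strict):
12 → extends → [12]
10 → replaces 12 → [10]
9 → replaces 10 → [9]
1 → replaces 9 → [1]
15 → extends → [1, 15]
5 → replaces 15 → [1, 5]
6 → extends → [1, 5, 6]
4 → replaces 5 → [1, 4, 6]
2 → replaces 4 → [1, 2, 6]
7 → extends → [1, 2, 6, 7]
3 → replaces 6 → [1, 2, 3, 7]
8 → extends → [1, 2, 3, 7, 8]
14 → extends → [1, 2, 3, 7, 8, 14]
11 → replaces 14 → [1, 2, 3, 7, 8, 11]
13 → extends → [1, 2, 3, 7, 8, 11, 13]
Seven tails, so the longest strictly increasing subsequence has length 7 (e.g. 1, 5, 6, 7, 8, 11, 13).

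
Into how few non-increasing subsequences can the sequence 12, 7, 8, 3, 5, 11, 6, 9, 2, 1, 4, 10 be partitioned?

5

The minimum number of non-increasing subsequences covering a sequence equals the length of its longest strictly increasing subsequence.
LIS length is 5 (e.g. 3, 5, 6, 9, 10), so 5 piles are needed.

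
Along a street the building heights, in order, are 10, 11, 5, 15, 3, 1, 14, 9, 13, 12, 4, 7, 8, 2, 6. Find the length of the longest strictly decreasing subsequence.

6

Let dp[i] be the longest strictly decreasing subsequence ending at i:
i:      1  2  3  4  5  6  7  8  9 10 11 12 13 14 15
a[i]:  10 11  5 15  3  1 14  9 13 12  4  7  8  2  6
dp:     1  1  2  1  3  4  2  3  3  4  5  5  5  6  6
Maximum is 6.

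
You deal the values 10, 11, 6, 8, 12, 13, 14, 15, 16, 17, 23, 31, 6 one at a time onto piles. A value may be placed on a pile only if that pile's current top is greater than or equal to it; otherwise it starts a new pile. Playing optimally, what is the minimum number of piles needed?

10

Place each on the leftmost legal pile:
10 → new pile 1 (tops now [10])
11 → new pile 2 (tops now [10, 11])
6 → pile 1 (tops now [6, 11])
8 → pile 2 (tops now [6, 8])
12 → new pile 3 (tops now [6, 8, 12])
13 → new pile 4 (tops now [6, 8, 12, 13])
14 → new pile 5 (tops now [6, 8, 12, 13, 14])
15 → new pile 6 (tops now [6, 8, 12, 13, 14, 15])
16 → new pile 7 (tops now [6, 8, 12, 13, 14, 15, 16])
17 → new pile 8 (tops now [6, 8, 12, 13, 14, 15, 16, 17])
23 → new pile 9 (tops now [6, 8, 12, 13, 14, 15, 16, 17, 23])
31 → new pile 10 (tops now [6, 8, 12, 13, 14, 15, 16, 17, 23, 31])
6 → pile 1 (tops now [6, 8, 12, 13, 14, 15, 16, 17, 23, 31])
Ten piles.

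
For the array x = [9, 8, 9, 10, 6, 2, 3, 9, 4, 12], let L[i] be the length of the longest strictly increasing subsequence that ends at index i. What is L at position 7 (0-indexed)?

3

dp[i] = 1 + max{dp[j] : j<i, x[j]<x[i]} (or 1 if no such j):
i:      0  1  2  3  4  5  6  7  8  9
x[i]:   9  8  9 10  6  2  3  9  4 12
dp:     1  1  2  3  1  1  2  3  3  4
At index 7 the value is 3.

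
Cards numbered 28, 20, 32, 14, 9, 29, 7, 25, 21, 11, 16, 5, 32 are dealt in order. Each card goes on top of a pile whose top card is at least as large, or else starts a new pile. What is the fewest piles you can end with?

Place each on the leftmost legal pile:
28 → new pile 1 (tops now [28])
20 → pile 1 (tops now [20])
32 → new pile 2 (tops now [20, 32])
14 → pile 1 (tops now [14, 32])
9 → pile 1 (tops now [9, 32])
29 → pile 2 (tops now [9, 29])
7 → pile 1 (tops now [7, 29])
25 → pile 2 (tops now [7, 25])
21 → pile 2 (tops now [7, 21])
11 → pile 2 (tops now [7, 11])
16 → new pile 3 (tops now [7, 11, 16])
5 → pile 1 (tops now [5, 11, 16])
32 → new pile 4 (tops now [5, 11, 16, 32])
Four piles.

4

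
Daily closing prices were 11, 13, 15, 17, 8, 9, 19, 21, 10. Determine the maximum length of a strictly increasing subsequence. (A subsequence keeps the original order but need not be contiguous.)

6

Track the smallest tail for each achievable length (strict):
11 → extends → [11]
13 → extends → [11, 13]
15 → extends → [11, 13, 15]
17 → extends → [11, 13, 15, 17]
8 → replaces 11 → [8, 13, 15, 17]
9 → replaces 13 → [8, 9, 15, 17]
19 → extends → [8, 9, 15, 17, 19]
21 → extends → [8, 9, 15, 17, 19, 21]
10 → replaces 15 → [8, 9, 10, 17, 19, 21]
Six tails, so the longest strictly increasing subsequence has length 6 (e.g. 11, 13, 15, 17, 19, 21).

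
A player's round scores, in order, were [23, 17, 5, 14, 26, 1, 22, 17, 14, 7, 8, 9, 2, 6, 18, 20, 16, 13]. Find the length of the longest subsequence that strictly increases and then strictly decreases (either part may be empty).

8

inc[i] = longest strictly increasing subsequence ending at i; dec[i] = longest strictly decreasing subsequence starting at i:
i:      1  2  3  4  5  6  7  8  9 10 11 12 13 14 15 16 17 18
a[i]:  23 17  5 14 26  1 22 17 14  7  8  9  2  6 18 20 16 13
inc:    1  1  1  2  3  1  3  3  2  2  3  4  2  3  5  6  5  5
dec:    6  4  2  3  6  1  5  4  3  2  2  2  1  1  3  3  2  1
Best peak at i=5 (value 26): inc=3, dec=6, length 3+6−1 = 8.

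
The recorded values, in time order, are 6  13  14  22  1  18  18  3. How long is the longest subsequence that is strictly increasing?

Track the smallest tail for each achievable length (strict):
6 → extends → [6]
13 → extends → [6, 13]
14 → extends → [6, 13, 14]
22 → extends → [6, 13, 14, 22]
1 → replaces 6 → [1, 13, 14, 22]
18 → replaces 22 → [1, 13, 14, 18]
18 → already a tail → [1, 13, 14, 18]
3 → replaces 13 → [1, 3, 14, 18]
Four tails, so the longest strictly increasing subsequence has length 4 (e.g. 6, 13, 14, 22).

4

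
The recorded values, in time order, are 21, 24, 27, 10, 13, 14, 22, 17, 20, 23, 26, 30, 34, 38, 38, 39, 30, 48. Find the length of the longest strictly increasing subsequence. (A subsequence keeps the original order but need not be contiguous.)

12

Let dp[i] be the length of the longest such subsequence ending at index i:
i:      1  2  3  4  5  6  7  8  9 10 11 12 13 14 15 16 17 18
a[i]:  21 24 27 10 13 14 22 17 20 23 26 30 34 38 38 39 30 48
dp:     1  2  3  1  2  3  4  4  5  6  7  8  9 10 10 11  8 12
Maximum dp value is 12.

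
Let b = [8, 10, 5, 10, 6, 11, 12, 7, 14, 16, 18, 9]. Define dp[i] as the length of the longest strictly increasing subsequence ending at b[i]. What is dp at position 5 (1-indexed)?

2

dp[i] = 1 + max{dp[j] : j<i, b[j]<b[i]} (or 1 if no such j):
i:      1  2  3  4  5  6  7  8  9 10 11 12
b[i]:   8 10  5 10  6 11 12  7 14 16 18  9
dp:     1  2  1  2  2  3  4  3  5  6  7  4
At index 5 the value is 2.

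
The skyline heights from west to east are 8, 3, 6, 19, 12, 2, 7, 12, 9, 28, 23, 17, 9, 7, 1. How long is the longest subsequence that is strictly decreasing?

Let dp[i] be the longest strictly decreasing subsequence ending at i:
i:      1  2  3  4  5  6  7  8  9 10 11 12 13 14 15
a[i]:   8  3  6 19 12  2  7 12  9 28 23 17  9  7  1
dp:     1  2  2  1  2  3  3  2  3  1  2  3  4  5  6
Maximum is 6.

6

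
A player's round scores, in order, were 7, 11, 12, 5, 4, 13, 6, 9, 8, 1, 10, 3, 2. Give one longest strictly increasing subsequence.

7, 11, 12, 13

Patience tails give the LIS length; then backtrack through the dp parents:
7 → extends → [7]
11 → extends → [7, 11]
12 → extends → [7, 11, 12]
5 → replaces 7 → [5, 11, 12]
4 → replaces 5 → [4, 11, 12]
13 → extends → [4, 11, 12, 13]
6 → replaces 11 → [4, 6, 12, 13]
9 → replaces 12 → [4, 6, 9, 13]
8 → replaces 9 → [4, 6, 8, 13]
1 → replaces 4 → [1, 6, 8, 13]
10 → replaces 13 → [1, 6, 8, 10]
3 → replaces 6 → [1, 3, 8, 10]
2 → replaces 3 → [1, 2, 8, 10]
Length 4; one witness is 7, 11, 12, 13.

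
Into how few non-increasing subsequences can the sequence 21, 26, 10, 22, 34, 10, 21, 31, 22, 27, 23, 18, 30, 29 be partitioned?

The minimum number of non-increasing subsequences covering a sequence equals the length of its longest strictly increasing subsequence.
LIS length is 5 (e.g. 10, 21, 22, 27, 30), so 5 piles are needed.

5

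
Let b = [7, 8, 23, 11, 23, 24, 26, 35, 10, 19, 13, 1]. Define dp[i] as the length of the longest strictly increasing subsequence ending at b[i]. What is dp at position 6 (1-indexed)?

5

dp[i] = 1 + max{dp[j] : j<i, b[j]<b[i]} (or 1 if no such j):
i:      1  2  3  4  5  6  7  8  9 10 11 12
b[i]:   7  8 23 11 23 24 26 35 10 19 13  1
dp:     1  2  3  3  4  5  6  7  3  4  4  1
At index 6 the value is 5.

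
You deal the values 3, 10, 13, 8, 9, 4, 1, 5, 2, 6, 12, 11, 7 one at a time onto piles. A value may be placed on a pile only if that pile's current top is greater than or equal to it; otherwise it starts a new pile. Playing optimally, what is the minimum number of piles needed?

5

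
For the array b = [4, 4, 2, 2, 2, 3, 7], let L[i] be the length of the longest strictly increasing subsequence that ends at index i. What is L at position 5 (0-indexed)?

dp[i] = 1 + max{dp[j] : j<i, b[j]<b[i]} (or 1 if no such j):
i:     0 1 2 3 4 5 6
b[i]:  4 4 2 2 2 3 7
dp:    1 1 1 1 1 2 3
At index 5 the value is 2.

2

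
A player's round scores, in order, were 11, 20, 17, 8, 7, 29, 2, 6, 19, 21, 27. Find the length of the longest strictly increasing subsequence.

Track the smallest tail for each achievable length (strict):
11 → extends → [11]
20 → extends → [11, 20]
17 → replaces 20 → [11, 17]
8 → replaces 11 → [8, 17]
7 → replaces 8 → [7, 17]
29 → extends → [7, 17, 29]
2 → replaces 7 → [2, 17, 29]
6 → replaces 17 → [2, 6, 29]
19 → replaces 29 → [2, 6, 19]
21 → extends → [2, 6, 19, 21]
27 → extends → [2, 6, 19, 21, 27]
Five tails, so the longest strictly increasing subsequence has length 5 (e.g. 11, 17, 19, 21, 27).

5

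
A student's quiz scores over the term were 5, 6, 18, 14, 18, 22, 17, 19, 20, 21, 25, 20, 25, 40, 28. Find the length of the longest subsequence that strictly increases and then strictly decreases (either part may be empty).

inc[i] = longest strictly increasing subsequence ending at i; dec[i] = longest strictly decreasing subsequence starting at i:
i:      1  2  3  4  5  6  7  8  9 10 11 12 13 14 15
a[i]:   5  6 18 14 18 22 17 19 20 21 25 20 25 40 28
inc:    1  2  3  3  4  5  4  5  6  7  8  6  8  9  9
dec:    1  1  2  1  2  3  1  1  1  2  2  1  1  2  1
Best peak at i=14 (value 40): inc=9, dec=2, length 9+2−1 = 10.

10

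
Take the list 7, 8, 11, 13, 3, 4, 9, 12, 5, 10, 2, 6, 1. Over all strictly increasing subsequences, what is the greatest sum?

39

Let S[i] be the best sum of a strictly increasing subsequence ending at i:
i:      1  2  3  4  5  6  7  8  9 10 11 12 13
a[i]:   7  8 11 13  3  4  9 12  5 10  2  6  1
S:      7 15 26 39  3  7 24 38 12 34  2 18  1
Maximum is 39 (e.g. 7 + 8 + 11 + 13).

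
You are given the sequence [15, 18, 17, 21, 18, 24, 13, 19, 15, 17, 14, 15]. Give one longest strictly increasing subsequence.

Patience tails give the LIS length; then backtrack through the dp parents:
15 → extends → [15]
18 → extends → [15, 18]
17 → replaces 18 → [15, 17]
21 → extends → [15, 17, 21]
18 → replaces 21 → [15, 17, 18]
24 → extends → [15, 17, 18, 24]
13 → replaces 15 → [13, 17, 18, 24]
19 → replaces 24 → [13, 17, 18, 19]
15 → replaces 17 → [13, 15, 18, 19]
17 → replaces 18 → [13, 15, 17, 19]
14 → replaces 15 → [13, 14, 17, 19]
15 → replaces 17 → [13, 14, 15, 19]
Length 4; one witness is 15, 18, 21, 24.

15, 18, 21, 24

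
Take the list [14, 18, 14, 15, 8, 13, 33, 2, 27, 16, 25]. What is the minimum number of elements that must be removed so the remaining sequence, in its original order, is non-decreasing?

6

Fewest deletions = n − (longest non-decreasing subsequence).
Patience tails:
14 → extends → [14]
18 → extends → [14, 18]
14 → replaces 18 → [14, 14]
15 → extends → [14, 14, 15]
8 → replaces 14 → [8, 14, 15]
13 → replaces 14 → [8, 13, 15]
33 → extends → [8, 13, 15, 33]
2 → replaces 8 → [2, 13, 15, 33]
27 → replaces 33 → [2, 13, 15, 27]
16 → replaces 27 → [2, 13, 15, 16]
25 → extends → [2, 13, 15, 16, 25]
Longest non-decreasing subsequence has length 5, so deletions = 11 − 5 = 6.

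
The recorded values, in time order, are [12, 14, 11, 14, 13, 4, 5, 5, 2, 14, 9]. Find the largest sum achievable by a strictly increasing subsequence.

39

Let S[i] be the best sum of a strictly increasing subsequence ending at i:
i:      1  2  3  4  5  6  7  8  9 10 11
a[i]:  12 14 11 14 13  4  5  5  2 14  9
S:     12 26 11 26 25  4  9  9  2 39 18
Maximum is 39 (e.g. 12 + 13 + 14).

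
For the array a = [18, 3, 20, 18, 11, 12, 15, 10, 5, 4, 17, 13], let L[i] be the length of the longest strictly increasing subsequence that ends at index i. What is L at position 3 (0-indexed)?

2

dp[i] = 1 + max{dp[j] : j<i, a[j]<a[i]} (or 1 if no such j):
i:      0  1  2  3  4  5  6  7  8  9 10 11
a[i]:  18  3 20 18 11 12 15 10  5  4 17 13
dp:     1  1  2  2  2  3  4  2  2  2  5  4
At index 3 the value is 2.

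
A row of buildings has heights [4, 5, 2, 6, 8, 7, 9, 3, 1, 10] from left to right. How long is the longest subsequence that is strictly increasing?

6

Let dp[i] be the length of the longest such subsequence ending at index i:
i:      1  2  3  4  5  6  7  8  9 10
a[i]:   4  5  2  6  8  7  9  3  1 10
dp:     1  2  1  3  4  4  5  2  1  6
Maximum dp value is 6.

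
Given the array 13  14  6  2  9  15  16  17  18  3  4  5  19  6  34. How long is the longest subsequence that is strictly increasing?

Track the smallest tail for each achievable length (strict):
13 → extends → [13]
14 → extends → [13, 14]
6 → replaces 13 → [6, 14]
2 → replaces 6 → [2, 14]
9 → replaces 14 → [2, 9]
15 → extends → [2, 9, 15]
16 → extends → [2, 9, 15, 16]
17 → extends → [2, 9, 15, 16, 17]
18 → extends → [2, 9, 15, 16, 17, 18]
3 → replaces 9 → [2, 3, 15, 16, 17, 18]
4 → replaces 15 → [2, 3, 4, 16, 17, 18]
5 → replaces 16 → [2, 3, 4, 5, 17, 18]
19 → extends → [2, 3, 4, 5, 17, 18, 19]
6 → replaces 17 → [2, 3, 4, 5, 6, 18, 19]
34 → extends → [2, 3, 4, 5, 6, 18, 19, 34]
Eight tails, so the longest strictly increasing subsequence has length 8 (e.g. 13, 14, 15, 16, 17, 18, 19, 34).

8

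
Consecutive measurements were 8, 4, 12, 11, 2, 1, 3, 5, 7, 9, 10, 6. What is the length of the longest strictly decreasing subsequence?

4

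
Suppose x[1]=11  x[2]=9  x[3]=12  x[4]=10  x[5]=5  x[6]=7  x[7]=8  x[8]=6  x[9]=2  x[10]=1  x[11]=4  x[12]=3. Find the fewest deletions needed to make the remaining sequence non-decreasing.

Fewest deletions = n − (longest non-decreasing subsequence).
i:      1  2  3  4  5  6  7  8  9 10 11 12
x[i]:  11  9 12 10  5  7  8  6  2  1  4  3
dp:     1  1  2  2  1  2  3  2  1  1  2  2
max dp = 3, so deletions = 12 − 3 = 9.

9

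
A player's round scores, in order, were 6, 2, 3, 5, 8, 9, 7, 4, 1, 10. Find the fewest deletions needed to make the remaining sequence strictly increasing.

Fewest deletions = n − (longest strictly increasing subsequence).
Patience tails:
6 → extends → [6]
2 → replaces 6 → [2]
3 → extends → [2, 3]
5 → extends → [2, 3, 5]
8 → extends → [2, 3, 5, 8]
9 → extends → [2, 3, 5, 8, 9]
7 → replaces 8 → [2, 3, 5, 7, 9]
4 → replaces 5 → [2, 3, 4, 7, 9]
1 → replaces 2 → [1, 3, 4, 7, 9]
10 → extends → [1, 3, 4, 7, 9, 10]
Longest strictly increasing subsequence has length 6, so deletions = 10 − 6 = 4.

4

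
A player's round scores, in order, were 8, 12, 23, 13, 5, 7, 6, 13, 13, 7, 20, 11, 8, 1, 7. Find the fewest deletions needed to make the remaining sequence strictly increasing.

Fewest deletions = n − (longest strictly increasing subsequence).
Patience tails:
8 → extends → [8]
12 → extends → [8, 12]
23 → extends → [8, 12, 23]
13 → replaces 23 → [8, 12, 13]
5 → replaces 8 → [5, 12, 13]
7 → replaces 12 → [5, 7, 13]
6 → replaces 7 → [5, 6, 13]
13 → already a tail → [5, 6, 13]
13 → already a tail → [5, 6, 13]
7 → replaces 13 → [5, 6, 7]
20 → extends → [5, 6, 7, 20]
11 → replaces 20 → [5, 6, 7, 11]
8 → replaces 11 → [5, 6, 7, 8]
1 → replaces 5 → [1, 6, 7, 8]
7 → already a tail → [1, 6, 7, 8]
Longest strictly increasing subsequence has length 4, so deletions = 15 − 4 = 11.

11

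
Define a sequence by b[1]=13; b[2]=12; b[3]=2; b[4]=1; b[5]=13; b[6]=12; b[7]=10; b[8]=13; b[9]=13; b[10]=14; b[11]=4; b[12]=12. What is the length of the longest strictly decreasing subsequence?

Negate each value so 'decreasing' becomes 'increasing', then run patience tails on the negated sequence:
-13 → extends → [-13]
-12 → extends → [-13, -12]
-2 → extends → [-13, -12, -2]
-1 → extends → [-13, -12, -2, -1]
-13 → already a tail → [-13, -12, -2, -1]
-12 → already a tail → [-13, -12, -2, -1]
-10 → replaces -2 → [-13, -12, -10, -1]
-13 → already a tail → [-13, -12, -10, -1]
-13 → already a tail → [-13, -12, -10, -1]
-14 → replaces -13 → [-14, -12, -10, -1]
-4 → replaces -1 → [-14, -12, -10, -4]
-12 → already a tail → [-14, -12, -10, -4]
Four tails, so the longest strictly decreasing subsequence of the original has length 4.

4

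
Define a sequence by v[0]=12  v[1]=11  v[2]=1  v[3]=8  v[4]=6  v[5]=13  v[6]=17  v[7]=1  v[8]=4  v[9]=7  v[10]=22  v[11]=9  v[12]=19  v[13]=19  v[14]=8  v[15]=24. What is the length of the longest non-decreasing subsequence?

8

Let dp[i] be the length of the longest such subsequence ending at index i:
i:      0  1  2  3  4  5  6  7  8  9 10 11 12 13 14 15
v[i]:  12 11  1  8  6 13 17  1  4  7 22  9 19 19  8 24
dp:     1  1  1  2  2  3  4  2  3  4  5  5  6  7  5  8
Maximum dp value is 8.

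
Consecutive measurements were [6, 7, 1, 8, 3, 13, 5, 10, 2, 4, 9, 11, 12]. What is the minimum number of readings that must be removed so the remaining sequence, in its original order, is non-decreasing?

Fewest deletions = n − (longest non-decreasing subsequence).
Patience tails:
6 → extends → [6]
7 → extends → [6, 7]
1 → replaces 6 → [1, 7]
8 → extends → [1, 7, 8]
3 → replaces 7 → [1, 3, 8]
13 → extends → [1, 3, 8, 13]
5 → replaces 8 → [1, 3, 5, 13]
10 → replaces 13 → [1, 3, 5, 10]
2 → replaces 3 → [1, 2, 5, 10]
4 → replaces 5 → [1, 2, 4, 10]
9 → replaces 10 → [1, 2, 4, 9]
11 → extends → [1, 2, 4, 9, 11]
12 → extends → [1, 2, 4, 9, 11, 12]
Longest non-decreasing subsequence has length 6, so deletions = 13 − 6 = 7.

7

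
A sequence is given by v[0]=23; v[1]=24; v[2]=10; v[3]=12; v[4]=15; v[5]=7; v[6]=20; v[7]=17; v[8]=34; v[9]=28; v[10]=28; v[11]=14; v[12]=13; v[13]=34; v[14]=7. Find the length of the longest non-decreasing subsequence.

Track the smallest tail for each achievable length (allowing ties):
23 → extends → [23]
24 → extends → [23, 24]
10 → replaces 23 → [10, 24]
12 → replaces 24 → [10, 12]
15 → extends → [10, 12, 15]
7 → replaces 10 → [7, 12, 15]
20 → extends → [7, 12, 15, 20]
17 → replaces 20 → [7, 12, 15, 17]
34 → extends → [7, 12, 15, 17, 34]
28 → replaces 34 → [7, 12, 15, 17, 28]
28 → extends → [7, 12, 15, 17, 28, 28]
14 → replaces 15 → [7, 12, 14, 17, 28, 28]
13 → replaces 14 → [7, 12, 13, 17, 28, 28]
34 → extends → [7, 12, 13, 17, 28, 28, 34]
7 → replaces 12 → [7, 7, 13, 17, 28, 28, 34]
Seven tails, so the longest non-decreasing subsequence has length 7 (e.g. 10, 12, 15, 20, 28, 28, 34).

7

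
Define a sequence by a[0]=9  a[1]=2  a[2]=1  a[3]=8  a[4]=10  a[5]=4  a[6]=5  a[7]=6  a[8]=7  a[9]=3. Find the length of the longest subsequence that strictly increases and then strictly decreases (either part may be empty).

6

inc[i] = longest strictly increasing subsequence ending at i; dec[i] = longest strictly decreasing subsequence starting at i:
i:      0  1  2  3  4  5  6  7  8  9
a[i]:   9  2  1  8 10  4  5  6  7  3
inc:    1  1  1  2  3  2  3  4  5  2
dec:    4  2  1  3  3  2  2  2  2  1
Best peak at i=8 (value 7): inc=5, dec=2, length 5+2−1 = 6.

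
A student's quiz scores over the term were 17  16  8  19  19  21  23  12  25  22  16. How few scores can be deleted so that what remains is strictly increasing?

Fewest deletions = n − (longest strictly increasing subsequence).
Patience tails:
17 → extends → [17]
16 → replaces 17 → [16]
8 → replaces 16 → [8]
19 → extends → [8, 19]
19 → already a tail → [8, 19]
21 → extends → [8, 19, 21]
23 → extends → [8, 19, 21, 23]
12 → replaces 19 → [8, 12, 21, 23]
25 → extends → [8, 12, 21, 23, 25]
22 → replaces 23 → [8, 12, 21, 22, 25]
16 → replaces 21 → [8, 12, 16, 22, 25]
Longest strictly increasing subsequence has length 5, so deletions = 11 − 5 = 6.

6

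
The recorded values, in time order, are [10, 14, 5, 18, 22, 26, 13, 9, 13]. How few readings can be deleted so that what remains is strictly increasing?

Fewest deletions = n − (longest strictly increasing subsequence).
i:      1  2  3  4  5  6  7  8  9
a[i]:  10 14  5 18 22 26 13  9 13
dp:     1  2  1  3  4  5  2  2  3
max dp = 5, so deletions = 9 − 5 = 4.

4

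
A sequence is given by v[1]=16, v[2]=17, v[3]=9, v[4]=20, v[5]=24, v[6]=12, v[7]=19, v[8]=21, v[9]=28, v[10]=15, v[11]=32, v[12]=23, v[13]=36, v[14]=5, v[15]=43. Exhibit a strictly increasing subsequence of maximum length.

16, 17, 20, 24, 28, 32, 36, 43

Patience tails give the LIS length; then backtrack through the dp parents:
16 → extends → [16]
17 → extends → [16, 17]
9 → replaces 16 → [9, 17]
20 → extends → [9, 17, 20]
24 → extends → [9, 17, 20, 24]
12 → replaces 17 → [9, 12, 20, 24]
19 → replaces 20 → [9, 12, 19, 24]
21 → replaces 24 → [9, 12, 19, 21]
28 → extends → [9, 12, 19, 21, 28]
15 → replaces 19 → [9, 12, 15, 21, 28]
32 → extends → [9, 12, 15, 21, 28, 32]
23 → replaces 28 → [9, 12, 15, 21, 23, 32]
36 → extends → [9, 12, 15, 21, 23, 32, 36]
5 → replaces 9 → [5, 12, 15, 21, 23, 32, 36]
43 → extends → [5, 12, 15, 21, 23, 32, 36, 43]
Length 8; one witness is 16, 17, 20, 24, 28, 32, 36, 43.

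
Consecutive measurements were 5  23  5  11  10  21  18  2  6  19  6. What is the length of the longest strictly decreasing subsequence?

4

Negate each value so 'decreasing' becomes 'increasing', then run patience tails on the negated sequence:
-5 → extends → [-5]
-23 → replaces -5 → [-23]
-5 → extends → [-23, -5]
-11 → replaces -5 → [-23, -11]
-10 → extends → [-23, -11, -10]
-21 → replaces -11 → [-23, -21, -10]
-18 → replaces -10 → [-23, -21, -18]
-2 → extends → [-23, -21, -18, -2]
-6 → replaces -2 → [-23, -21, -18, -6]
-19 → replaces -18 → [-23, -21, -19, -6]
-6 → already a tail → [-23, -21, -19, -6]
Four tails, so the longest strictly decreasing subsequence of the original has length 4.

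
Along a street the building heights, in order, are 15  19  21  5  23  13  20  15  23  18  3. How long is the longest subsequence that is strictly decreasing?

4

Negate each value so 'decreasing' becomes 'increasing', then run patience tails on the negated sequence:
-15 → extends → [-15]
-19 → replaces -15 → [-19]
-21 → replaces -19 → [-21]
-5 → extends → [-21, -5]
-23 → replaces -21 → [-23, -5]
-13 → replaces -5 → [-23, -13]
-20 → replaces -13 → [-23, -20]
-15 → extends → [-23, -20, -15]
-23 → already a tail → [-23, -20, -15]
-18 → replaces -15 → [-23, -20, -18]
-3 → extends → [-23, -20, -18, -3]
Four tails, so the longest strictly decreasing subsequence of the original has length 4.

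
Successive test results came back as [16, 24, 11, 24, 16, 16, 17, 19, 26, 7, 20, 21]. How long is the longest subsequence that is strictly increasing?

Track the smallest tail for each achievable length (strict):
16 → extends → [16]
24 → extends → [16, 24]
11 → replaces 16 → [11, 24]
24 → already a tail → [11, 24]
16 → replaces 24 → [11, 16]
16 → already a tail → [11, 16]
17 → extends → [11, 16, 17]
19 → extends → [11, 16, 17, 19]
26 → extends → [11, 16, 17, 19, 26]
7 → replaces 11 → [7, 16, 17, 19, 26]
20 → replaces 26 → [7, 16, 17, 19, 20]
21 → extends → [7, 16, 17, 19, 20, 21]
Six tails, so the longest strictly increasing subsequence has length 6 (e.g. 11, 16, 17, 19, 20, 21).

6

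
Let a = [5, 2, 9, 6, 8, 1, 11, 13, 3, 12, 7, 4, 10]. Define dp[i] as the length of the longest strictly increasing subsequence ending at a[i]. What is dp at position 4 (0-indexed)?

dp[i] = 1 + max{dp[j] : j<i, a[j]<a[i]} (or 1 if no such j):
i:      0  1  2  3  4  5  6  7  8  9 10 11 12
a[i]:   5  2  9  6  8  1 11 13  3 12  7  4 10
dp:     1  1  2  2  3  1  4  5  2  5  3  3  4
At index 4 the value is 3.

3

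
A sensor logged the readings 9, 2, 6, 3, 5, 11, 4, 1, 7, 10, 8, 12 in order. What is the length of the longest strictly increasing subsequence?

6

Let dp[i] be the length of the longest such subsequence ending at index i:
i:      1  2  3  4  5  6  7  8  9 10 11 12
a[i]:   9  2  6  3  5 11  4  1  7 10  8 12
dp:     1  1  2  2  3  4  3  1  4  5  5  6
Maximum dp value is 6.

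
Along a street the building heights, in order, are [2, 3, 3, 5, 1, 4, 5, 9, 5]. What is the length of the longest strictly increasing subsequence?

Track the smallest tail for each achievable length (strict):
2 → extends → [2]
3 → extends → [2, 3]
3 → already a tail → [2, 3]
5 → extends → [2, 3, 5]
1 → replaces 2 → [1, 3, 5]
4 → replaces 5 → [1, 3, 4]
5 → extends → [1, 3, 4, 5]
9 → extends → [1, 3, 4, 5, 9]
5 → already a tail → [1, 3, 4, 5, 9]
Five tails, so the longest strictly increasing subsequence has length 5 (e.g. 2, 3, 4, 5, 9).

5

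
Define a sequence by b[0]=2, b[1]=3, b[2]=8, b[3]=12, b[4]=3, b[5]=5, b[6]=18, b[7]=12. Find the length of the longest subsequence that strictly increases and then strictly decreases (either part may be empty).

6

inc[i] = longest strictly increasing subsequence ending at i; dec[i] = longest strictly decreasing subsequence starting at i:
i:      0  1  2  3  4  5  6  7
b[i]:   2  3  8 12  3  5 18 12
inc:    1  2  3  4  2  3  5  4
dec:    1  1  2  2  1  1  2  1
Best peak at i=6 (value 18): inc=5, dec=2, length 5+2−1 = 6.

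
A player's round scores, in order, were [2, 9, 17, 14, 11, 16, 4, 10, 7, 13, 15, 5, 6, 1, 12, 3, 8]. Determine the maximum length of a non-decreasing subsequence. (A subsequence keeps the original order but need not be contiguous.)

Track the smallest tail for each achievable length (allowing ties):
2 → extends → [2]
9 → extends → [2, 9]
17 → extends → [2, 9, 17]
14 → replaces 17 → [2, 9, 14]
11 → replaces 14 → [2, 9, 11]
16 → extends → [2, 9, 11, 16]
4 → replaces 9 → [2, 4, 11, 16]
10 → replaces 11 → [2, 4, 10, 16]
7 → replaces 10 → [2, 4, 7, 16]
13 → replaces 16 → [2, 4, 7, 13]
15 → extends → [2, 4, 7, 13, 15]
5 → replaces 7 → [2, 4, 5, 13, 15]
6 → replaces 13 → [2, 4, 5, 6, 15]
1 → replaces 2 → [1, 4, 5, 6, 15]
12 → replaces 15 → [1, 4, 5, 6, 12]
3 → replaces 4 → [1, 3, 5, 6, 12]
8 → replaces 12 → [1, 3, 5, 6, 8]
Five tails, so the longest non-decreasing subsequence has length 5 (e.g. 2, 9, 11, 13, 15).

5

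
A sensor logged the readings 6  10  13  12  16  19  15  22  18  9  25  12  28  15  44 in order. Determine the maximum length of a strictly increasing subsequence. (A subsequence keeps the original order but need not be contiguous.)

Let dp[i] be the length of the longest such subsequence ending at index i:
i:      1  2  3  4  5  6  7  8  9 10 11 12 13 14 15
a[i]:   6 10 13 12 16 19 15 22 18  9 25 12 28 15 44
dp:     1  2  3  3  4  5  4  6  5  2  7  3  8  4  9
Maximum dp value is 9.

9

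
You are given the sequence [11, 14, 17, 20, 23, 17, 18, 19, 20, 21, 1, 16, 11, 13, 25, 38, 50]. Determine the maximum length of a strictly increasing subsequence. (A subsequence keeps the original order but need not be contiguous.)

10

Track the smallest tail for each achievable length (strict):
11 → extends → [11]
14 → extends → [11, 14]
17 → extends → [11, 14, 17]
20 → extends → [11, 14, 17, 20]
23 → extends → [11, 14, 17, 20, 23]
17 → already a tail → [11, 14, 17, 20, 23]
18 → replaces 20 → [11, 14, 17, 18, 23]
19 → replaces 23 → [11, 14, 17, 18, 19]
20 → extends → [11, 14, 17, 18, 19, 20]
21 → extends → [11, 14, 17, 18, 19, 20, 21]
1 → replaces 11 → [1, 14, 17, 18, 19, 20, 21]
16 → replaces 17 → [1, 14, 16, 18, 19, 20, 21]
11 → replaces 14 → [1, 11, 16, 18, 19, 20, 21]
13 → replaces 16 → [1, 11, 13, 18, 19, 20, 21]
25 → extends → [1, 11, 13, 18, 19, 20, 21, 25]
38 → extends → [1, 11, 13, 18, 19, 20, 21, 25, 38]
50 → extends → [1, 11, 13, 18, 19, 20, 21, 25, 38, 50]
Ten tails, so the longest strictly increasing subsequence has length 10 (e.g. 11, 14, 17, 18, 19, 20, 21, 25, 38, 50).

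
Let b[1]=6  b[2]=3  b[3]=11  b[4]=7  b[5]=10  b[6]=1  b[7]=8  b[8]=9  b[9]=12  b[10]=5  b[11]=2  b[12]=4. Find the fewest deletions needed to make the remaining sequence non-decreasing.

Fewest deletions = n − (longest non-decreasing subsequence).
i:      1  2  3  4  5  6  7  8  9 10 11 12
b[i]:   6  3 11  7 10  1  8  9 12  5  2  4
dp:     1  1  2  2  3  1  3  4  5  2  2  3
max dp = 5, so deletions = 12 − 5 = 7.

7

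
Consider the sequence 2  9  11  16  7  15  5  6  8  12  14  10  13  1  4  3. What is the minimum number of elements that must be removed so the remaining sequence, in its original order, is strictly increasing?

10

Fewest deletions = n − (longest strictly increasing subsequence).
Patience tails:
2 → extends → [2]
9 → extends → [2, 9]
11 → extends → [2, 9, 11]
16 → extends → [2, 9, 11, 16]
7 → replaces 9 → [2, 7, 11, 16]
15 → replaces 16 → [2, 7, 11, 15]
5 → replaces 7 → [2, 5, 11, 15]
6 → replaces 11 → [2, 5, 6, 15]
8 → replaces 15 → [2, 5, 6, 8]
12 → extends → [2, 5, 6, 8, 12]
14 → extends → [2, 5, 6, 8, 12, 14]
10 → replaces 12 → [2, 5, 6, 8, 10, 14]
13 → replaces 14 → [2, 5, 6, 8, 10, 13]
1 → replaces 2 → [1, 5, 6, 8, 10, 13]
4 → replaces 5 → [1, 4, 6, 8, 10, 13]
3 → replaces 4 → [1, 3, 6, 8, 10, 13]
Longest strictly increasing subsequence has length 6, so deletions = 16 − 6 = 10.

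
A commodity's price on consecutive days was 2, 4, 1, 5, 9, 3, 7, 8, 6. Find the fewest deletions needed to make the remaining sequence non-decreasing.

4

Fewest deletions = n − (longest non-decreasing subsequence).
Patience tails:
2 → extends → [2]
4 → extends → [2, 4]
1 → replaces 2 → [1, 4]
5 → extends → [1, 4, 5]
9 → extends → [1, 4, 5, 9]
3 → replaces 4 → [1, 3, 5, 9]
7 → replaces 9 → [1, 3, 5, 7]
8 → extends → [1, 3, 5, 7, 8]
6 → replaces 7 → [1, 3, 5, 6, 8]
Longest non-decreasing subsequence has length 5, so deletions = 9 − 5 = 4.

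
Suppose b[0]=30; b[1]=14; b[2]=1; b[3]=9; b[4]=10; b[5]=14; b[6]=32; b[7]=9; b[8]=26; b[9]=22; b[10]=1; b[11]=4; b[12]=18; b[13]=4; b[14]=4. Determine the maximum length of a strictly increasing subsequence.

5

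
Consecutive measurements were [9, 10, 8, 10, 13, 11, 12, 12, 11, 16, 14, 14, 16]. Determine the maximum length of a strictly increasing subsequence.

6

Track the smallest tail for each achievable length (strict):
9 → extends → [9]
10 → extends → [9, 10]
8 → replaces 9 → [8, 10]
10 → already a tail → [8, 10]
13 → extends → [8, 10, 13]
11 → replaces 13 → [8, 10, 11]
12 → extends → [8, 10, 11, 12]
12 → already a tail → [8, 10, 11, 12]
11 → already a tail → [8, 10, 11, 12]
16 → extends → [8, 10, 11, 12, 16]
14 → replaces 16 → [8, 10, 11, 12, 14]
14 → already a tail → [8, 10, 11, 12, 14]
16 → extends → [8, 10, 11, 12, 14, 16]
Six tails, so the longest strictly increasing subsequence has length 6 (e.g. 9, 10, 11, 12, 14, 16).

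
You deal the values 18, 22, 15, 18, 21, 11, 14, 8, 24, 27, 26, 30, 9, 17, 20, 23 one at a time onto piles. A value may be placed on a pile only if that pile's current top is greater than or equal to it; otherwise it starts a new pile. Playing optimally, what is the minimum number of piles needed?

6

Place each on the leftmost legal pile:
18 → new pile 1 (tops now [18])
22 → new pile 2 (tops now [18, 22])
15 → pile 1 (tops now [15, 22])
18 → pile 2 (tops now [15, 18])
21 → new pile 3 (tops now [15, 18, 21])
11 → pile 1 (tops now [11, 18, 21])
14 → pile 2 (tops now [11, 14, 21])
8 → pile 1 (tops now [8, 14, 21])
24 → new pile 4 (tops now [8, 14, 21, 24])
27 → new pile 5 (tops now [8, 14, 21, 24, 27])
26 → pile 5 (tops now [8, 14, 21, 24, 26])
30 → new pile 6 (tops now [8, 14, 21, 24, 26, 30])
9 → pile 2 (tops now [8, 9, 21, 24, 26, 30])
17 → pile 3 (tops now [8, 9, 17, 24, 26, 30])
20 → pile 4 (tops now [8, 9, 17, 20, 26, 30])
23 → pile 5 (tops now [8, 9, 17, 20, 23, 30])
Six piles.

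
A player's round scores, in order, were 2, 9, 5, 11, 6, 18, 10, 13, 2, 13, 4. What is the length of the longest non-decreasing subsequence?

6

Track the smallest tail for each achievable length (allowing ties):
2 → extends → [2]
9 → extends → [2, 9]
5 → replaces 9 → [2, 5]
11 → extends → [2, 5, 11]
6 → replaces 11 → [2, 5, 6]
18 → extends → [2, 5, 6, 18]
10 → replaces 18 → [2, 5, 6, 10]
13 → extends → [2, 5, 6, 10, 13]
2 → replaces 5 → [2, 2, 6, 10, 13]
13 → extends → [2, 2, 6, 10, 13, 13]
4 → replaces 6 → [2, 2, 4, 10, 13, 13]
Six tails, so the longest non-decreasing subsequence has length 6 (e.g. 2, 5, 6, 10, 13, 13).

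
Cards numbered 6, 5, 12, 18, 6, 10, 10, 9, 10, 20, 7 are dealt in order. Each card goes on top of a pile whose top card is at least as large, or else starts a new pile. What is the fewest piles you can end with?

5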